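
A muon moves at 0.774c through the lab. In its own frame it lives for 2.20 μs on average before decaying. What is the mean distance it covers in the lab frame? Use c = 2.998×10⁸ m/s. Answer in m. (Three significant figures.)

Lorentz factor: γ = (1 − 0.599076)^(−1/2) = 1.5793.
Lab-frame lifetime: Δt = γτ = 1.5793 × 2.20 μs = 3.4745 μs.
Distance: d = vΔt = 0.774 × 2.998×10⁸ m/s × 3.4745×10^-6 s = 806 m.

806 m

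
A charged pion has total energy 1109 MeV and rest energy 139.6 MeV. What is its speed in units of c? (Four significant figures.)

0.9920c

Total energy E = γmc² gives γ = 1109/139.6 = 7.9441.
Hence β = √(1 − 1/γ²) = √(1 − 0.0158457) = √0.9841543 = 0.9920.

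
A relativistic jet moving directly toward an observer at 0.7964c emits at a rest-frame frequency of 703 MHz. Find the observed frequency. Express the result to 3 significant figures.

2090 MHz

Relativistic Doppler (source moving toward): f_obs = f_src · √((1+β)/(1−β)).
With β = 0.7964: factor = √(1.7964/0.2036) = 2.9704.
f_obs = 703 × 2.9704 = 2090 MHz.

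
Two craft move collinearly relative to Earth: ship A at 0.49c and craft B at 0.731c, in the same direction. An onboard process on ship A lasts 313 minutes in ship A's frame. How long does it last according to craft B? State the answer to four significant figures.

337.7 minutes

The velocity of ship A relative to craft B is (0.49 − 0.731)c / (1 − 0.49×0.731) = −0.3755c; relative speed 0.3755c.
γ for this relative speed: γ = 1/√(1 − 0.141) = 1.079.
Ship A's interval is proper; time dilation gives Δt_B = γΔτ = 1.079 × 313 minutes = 337.7 minutes.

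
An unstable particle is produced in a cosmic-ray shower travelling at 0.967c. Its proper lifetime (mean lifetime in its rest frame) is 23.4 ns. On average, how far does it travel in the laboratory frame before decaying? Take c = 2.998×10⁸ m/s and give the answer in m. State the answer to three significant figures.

With β = 0.967, γ = 1/√(1 − 0.967²) = 1/√0.064911 = 3.925.
Lab-frame lifetime: Δt = γτ = 3.925 × 23.4 ns = 91.845 ns.
Distance: d = vΔt = 0.967 × 2.998×10⁸ m/s × 9.1845×10^-8 s = 26.6 m.

26.6 m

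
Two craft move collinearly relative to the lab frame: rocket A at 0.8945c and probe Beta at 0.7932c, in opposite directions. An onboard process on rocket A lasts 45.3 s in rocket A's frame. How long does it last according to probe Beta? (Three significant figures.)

284 s

Speed of rocket A in probe Beta's frame: u = (v_A + v_B)/(1 + v_A v_B/c²) = (0.8945 + 0.7932)/(1 + 0.8945×0.7932) = 1.6877/1.7095174 = 0.98724; |u| = 0.98724c.
γ for this relative speed: γ = 1/√(1 − 0.974643) = 6.2799.
Rocket A's interval is proper; time dilation gives Δt_B = γΔτ = 6.2799 × 45.3 s = 284 s.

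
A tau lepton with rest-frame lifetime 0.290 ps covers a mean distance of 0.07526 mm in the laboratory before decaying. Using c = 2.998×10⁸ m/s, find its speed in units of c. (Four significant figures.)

0.6545c

Lab distance = (lab lifetime)·v = γτ·βc, so βγ = d/(cτ) = 7.526×10^-5/(2.998×10⁸ × 2.900×10^-13) = 0.86563.
With βγ = 0.86563: γ² = 1 + (βγ)² = 1.749315, and β = (βγ)/γ = 0.86563/1.32262 = 0.6545.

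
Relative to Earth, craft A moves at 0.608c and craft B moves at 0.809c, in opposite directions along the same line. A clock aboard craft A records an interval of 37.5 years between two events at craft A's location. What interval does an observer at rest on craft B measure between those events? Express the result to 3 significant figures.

The velocity of craft A relative to craft B is (0.608 + 0.809)c / (1 + 0.608×0.809) = 0.94981c; relative speed 0.94981c.
γ for this relative speed: γ = 1/√(1 − 0.902139) = 3.1967.
The clock on craft A records proper time, so craft B measures Δt = γΔτ = 3.1967 × 37.5 = 120 years.

120 years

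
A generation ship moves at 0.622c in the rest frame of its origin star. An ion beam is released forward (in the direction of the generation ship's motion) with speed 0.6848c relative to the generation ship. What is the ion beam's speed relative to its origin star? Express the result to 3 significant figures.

0.916c

In units of c, u = (u' + v)/(1 + u'v) with u' = 0.6848 and v = 0.622.
Numerator: 0.6848 + 0.622 = 1.3068. Denominator: 1 + (0.6848)(0.622) = 1.4259456.
u = 1.3068/1.4259456 = 0.91644, so the speed is 0.916c.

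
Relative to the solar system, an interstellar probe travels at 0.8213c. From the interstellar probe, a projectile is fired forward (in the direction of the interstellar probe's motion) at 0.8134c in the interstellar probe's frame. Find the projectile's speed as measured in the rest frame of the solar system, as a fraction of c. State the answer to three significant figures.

Relativistic velocity addition: u = (u' + v)/(1 + u'v/c²), with u' = 0.8134c and v = 0.8213c.
Numerator: 0.8134 + 0.8213 = 1.6347. Denominator: 1 + (0.8134)(0.8213) = 1.66804542.
u = 1.6347/1.66804542 = 0.98001, so the speed is 0.980c.

0.980c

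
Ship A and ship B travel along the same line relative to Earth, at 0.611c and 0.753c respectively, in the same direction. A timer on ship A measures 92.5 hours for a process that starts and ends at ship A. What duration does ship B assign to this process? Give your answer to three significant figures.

95.9 hours

The velocity of ship A relative to ship B is (0.611 − 0.753)c / (1 − 0.611×0.753) = −0.263c; relative speed 0.263c.
γ for this relative speed: γ = 1/√(1 − 0.069169) = 1.0365.
The clock on ship A records proper time, so ship B measures Δt = γΔτ = 1.0365 × 92.5 = 95.9 hours.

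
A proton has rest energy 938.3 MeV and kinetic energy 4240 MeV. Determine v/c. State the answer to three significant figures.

γ = 1 + K/(mc²) = 1 + 4240/938.3 = 5.5188.
β = √(1 − 1/γ²) = √(1 − 0.032833) = √0.967167 = 0.983.

0.983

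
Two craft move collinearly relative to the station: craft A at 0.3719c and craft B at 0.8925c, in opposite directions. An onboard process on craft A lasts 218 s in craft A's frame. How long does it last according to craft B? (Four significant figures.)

Speed of craft A in craft B's frame: u = (v_A + v_B)/(1 + v_A v_B/c²) = (0.3719 + 0.8925)/(1 + 0.3719×0.8925) = 1.2644/1.33192075 = 0.94931; |u| = 0.94931c.
γ for this relative speed: γ = 1/√(1 − 0.901189) = 3.1812.
Craft A's interval is proper; time dilation gives Δt_B = γΔτ = 3.1812 × 218 s = 693.5 s.

693.5 s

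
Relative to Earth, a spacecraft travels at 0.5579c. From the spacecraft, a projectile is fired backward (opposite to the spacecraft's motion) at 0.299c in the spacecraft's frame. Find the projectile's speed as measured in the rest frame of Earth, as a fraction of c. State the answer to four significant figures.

0.3107c

In units of c, u = (u' + v)/(1 + u'v) with u' = −0.299 and v = 0.5579.
Numerator: −0.299 + 0.5579 = 0.2589. Denominator: 1 + (−0.299)(0.5579) = 0.8331879.
u = 0.2589/0.8331879 = 0.31073, so the speed is 0.3107c.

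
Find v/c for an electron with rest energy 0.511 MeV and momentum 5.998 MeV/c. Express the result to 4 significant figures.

0.9964

pc/(mc²) = 5.998/0.511 = 11.738 = βγ = β/√(1−β²).
So β² = x²/(1 + x²) with x = 11.738: x² = 137.781, β² = 137.781/138.781 = 0.992794, β = 0.9964.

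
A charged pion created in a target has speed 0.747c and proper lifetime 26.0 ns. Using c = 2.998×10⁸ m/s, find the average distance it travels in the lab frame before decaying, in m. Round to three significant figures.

γ = 1/√(1 − β²) = 1/√(1 − 0.558009) = 1/√0.441991 = 1/0.664824 = 1.5042.
Lab-frame lifetime: Δt = γτ = 1.5042 × 26.0 ns = 39.109 ns.
Distance: d = vΔt = 0.747 × 2.998×10⁸ m/s × 3.9109×10^-8 s = 8.76 m.

8.76 m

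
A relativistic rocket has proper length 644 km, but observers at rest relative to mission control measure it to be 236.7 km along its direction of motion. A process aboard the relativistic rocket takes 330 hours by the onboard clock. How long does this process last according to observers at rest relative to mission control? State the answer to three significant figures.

898 hours

Length contraction gives γ = L₀/L = 644/236.7 = 2.72074.
Δt = γΔτ = 2.72074 × 330 = 898 hours.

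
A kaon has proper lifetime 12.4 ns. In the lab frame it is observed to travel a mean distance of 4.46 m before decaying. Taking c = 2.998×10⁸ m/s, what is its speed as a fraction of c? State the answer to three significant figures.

0.768c

Let x = d/(cτ) = 4.460 m / (2.998×10⁸ m/s × 1.240×10^-8 s) = 1.1997. Since d = βγcτ, x = βγ = β/√(1−β²).
Solving: β² = x²/(1+x²) = 1.43928/2.43928 = 0.590043, so β = 0.768.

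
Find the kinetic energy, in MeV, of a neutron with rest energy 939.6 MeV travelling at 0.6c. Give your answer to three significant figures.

235 MeV

With β = 0.6, γ = 1/√(1 − 0.6²) = 1/√0.64 = 1.25.
Kinetic energy: K = (γ − 1)mc² = (1.25 − 1) × 939.6 MeV = 0.25 × 939.6 = 235 MeV.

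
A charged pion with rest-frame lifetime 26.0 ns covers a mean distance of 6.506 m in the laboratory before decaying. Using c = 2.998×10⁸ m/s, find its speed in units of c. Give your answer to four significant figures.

0.6408c

Lab distance = (lab lifetime)·v = γτ·βc, so βγ = d/(cτ) = 6.506/(2.998×10⁸ × 2.600×10^-8) = 0.83466.
With βγ = 0.83466: γ² = 1 + (βγ)² = 1.696657, and β = (βγ)/γ = 0.83466/1.30256 = 0.6408.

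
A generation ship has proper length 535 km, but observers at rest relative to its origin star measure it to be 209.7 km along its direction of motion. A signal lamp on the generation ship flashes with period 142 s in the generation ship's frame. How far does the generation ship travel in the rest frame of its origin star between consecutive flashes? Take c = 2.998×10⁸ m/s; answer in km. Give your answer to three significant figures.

Length contraction gives γ = L₀/L = 535/209.7 = 2.55126.
β = √(1 − 1/γ²) = 0.91998. Lab-frame period = γτ = 2.55126×142 s = 362.28 s. Distance = βc × γτ = 0.91998 × 2.998×10⁸ m/s × 362.28 s = 9.9920×10^10 m = 9.99×10^7 km.

9.99×10^7 km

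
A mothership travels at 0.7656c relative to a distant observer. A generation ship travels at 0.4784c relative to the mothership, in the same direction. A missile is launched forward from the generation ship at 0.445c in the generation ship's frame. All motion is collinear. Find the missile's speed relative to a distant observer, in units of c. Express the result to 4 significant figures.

First combine the missile and generation ship (S''→S'): u₁ = (0.445 + 0.4784)/(1 + 0.445×0.4784) = 0.9234/1.212888 = 0.76132.
Then combine with the mothership (S'→S): u = (0.76132 + 0.7656)/(1 + 0.76132×0.7656) = 1.52692/1.582866592 = 0.96465.

0.9647c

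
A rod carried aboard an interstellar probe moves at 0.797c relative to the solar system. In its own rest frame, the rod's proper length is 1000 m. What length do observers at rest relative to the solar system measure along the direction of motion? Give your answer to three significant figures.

γ = 1/√(1 − β²) = 1/√(1 − 0.635209) = 1/√0.364791 = 1/0.603979 = 1.6557.
Along the direction of motion the measured length is L₀/γ = 1000/1.6557 = 604 m.

604 m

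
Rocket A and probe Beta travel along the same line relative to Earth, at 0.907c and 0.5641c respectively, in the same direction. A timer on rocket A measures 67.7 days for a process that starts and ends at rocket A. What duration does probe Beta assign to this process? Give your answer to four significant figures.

95.08 days

Speed of rocket A in probe Beta's frame: u = (v_A − v_B)/(1 − v_A v_B/c²) = (0.907 − 0.5641)/(1 − 0.907×0.5641) = 0.3429/0.4883613 = 0.70214; |u| = 0.70214c.
At |u| = 0.70214c, γ = (1 − 0.493001)^(−1/2) = 1.4044.
Rocket A's interval is proper; time dilation gives Δt_B = γΔτ = 1.4044 × 67.7 days = 95.08 days.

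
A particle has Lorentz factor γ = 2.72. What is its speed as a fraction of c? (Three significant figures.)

β = √(1 − 1/γ²) = √(1 − 1/7.3984) = √0.864836 = 0.930.

0.930c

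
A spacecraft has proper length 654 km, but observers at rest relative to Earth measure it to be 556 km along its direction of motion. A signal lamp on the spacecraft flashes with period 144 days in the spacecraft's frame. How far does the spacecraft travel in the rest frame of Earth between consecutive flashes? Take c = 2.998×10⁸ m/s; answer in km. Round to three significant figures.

γ = L₀/L = 654/556 = 1.17626.
β = √(1 − 1/γ²) = 0.52654. Lab-frame period = γτ = 1.17626×144 days = 169.38 days. Distance = βc × γτ = 0.52654 × 2.998×10⁸ m/s × 14634432 s = 2.3101×10^15 m = 2.31×10^12 km.

2.31×10^12 km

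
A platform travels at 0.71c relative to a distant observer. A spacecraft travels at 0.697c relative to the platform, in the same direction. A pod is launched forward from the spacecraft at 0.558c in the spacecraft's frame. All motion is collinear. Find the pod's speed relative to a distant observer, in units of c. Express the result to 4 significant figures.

0.9830c

Apply u = (u'+v)/(1+u'v) twice. Pod in the platform frame: (0.558+0.697)/(1+0.558·0.697) = 1.255/1.388926 = 0.90358c.
That velocity, transformed to the rest frame of a distant observer: (0.90358+0.71)/(1+0.90358·0.71) = 1.61358/1.6415418 = 0.98297c.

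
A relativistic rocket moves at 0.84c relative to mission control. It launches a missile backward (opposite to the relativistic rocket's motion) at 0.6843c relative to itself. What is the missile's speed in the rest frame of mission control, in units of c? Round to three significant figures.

In units of c, u = (u' + v)/(1 + u'v) with u' = −0.6843 and v = 0.84.
Numerator: −0.6843 + 0.84 = 0.1557. Denominator: 1 + (−0.6843)(0.84) = 0.425188.
u = 0.1557/0.425188 = 0.36619, so the speed is 0.366c.

0.366c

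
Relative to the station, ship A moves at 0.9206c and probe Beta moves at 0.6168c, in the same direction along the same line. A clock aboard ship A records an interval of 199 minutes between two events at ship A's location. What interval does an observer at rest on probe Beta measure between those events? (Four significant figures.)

279.8 minutes

Transform ship A's velocity into probe Beta's frame: (0.9206 − 0.6168)/(1 − 0.9206·0.6168) = 0.3038/0.43217392, so the relative speed is 0.70296c.
γ for this relative speed: γ = 1/√(1 − 0.494153) = 1.406.
The clock on ship A records proper time, so probe Beta measures Δt = γΔτ = 1.406 × 199 = 279.8 minutes.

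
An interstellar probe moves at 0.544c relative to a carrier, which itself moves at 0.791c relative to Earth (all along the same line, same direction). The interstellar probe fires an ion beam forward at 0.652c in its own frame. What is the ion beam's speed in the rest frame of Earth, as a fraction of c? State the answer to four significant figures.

Compose velocities in two stages. Stage 1 (into S'): u₁ = (0.652+0.544)/(1+0.652×0.544) = 0.88286.
Stage 2 (into S): u = (0.88286+0.791)/(1+0.88286×0.791) = 0.98558, so the speed is 0.9856c.

0.9856c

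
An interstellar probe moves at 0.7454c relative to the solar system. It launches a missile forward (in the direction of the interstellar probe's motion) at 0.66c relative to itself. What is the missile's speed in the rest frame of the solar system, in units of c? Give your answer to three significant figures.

0.942c

Relativistic velocity addition: u = (u' + v)/(1 + u'v/c²), with u' = 0.66c and v = 0.7454c.
Numerator: 0.66 + 0.7454 = 1.4054. Denominator: 1 + (0.66)(0.7454) = 1.491964.
u = 1.4054/1.491964 = 0.94198, so the speed is 0.942c.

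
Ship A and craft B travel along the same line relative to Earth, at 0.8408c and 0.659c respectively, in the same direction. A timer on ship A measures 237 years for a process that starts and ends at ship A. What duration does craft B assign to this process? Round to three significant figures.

260 years

Transform ship A's velocity into craft B's frame: (0.8408 − 0.659)/(1 − 0.8408·0.659) = 0.1818/0.4459128, so the relative speed is 0.4077c.
At |u| = 0.4077c, γ = (1 − 0.166219)^(−1/2) = 1.0952.
The clock on ship A records proper time, so craft B measures Δt = γΔτ = 1.0952 × 237 = 260 years.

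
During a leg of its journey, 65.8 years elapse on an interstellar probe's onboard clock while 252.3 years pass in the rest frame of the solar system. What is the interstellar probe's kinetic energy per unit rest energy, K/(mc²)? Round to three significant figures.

γ = Δt/Δτ = 252.3/65.8 = 3.83435.
Since K = (γ−1)mc², K/(mc²) = 3.83435 − 1 = 2.83.

2.83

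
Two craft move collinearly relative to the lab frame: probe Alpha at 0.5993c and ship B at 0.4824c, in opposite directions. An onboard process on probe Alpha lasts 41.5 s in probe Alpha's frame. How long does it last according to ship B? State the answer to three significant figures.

Transform probe Alpha's velocity into ship B's frame: (0.5993 + 0.4824)/(1 + 0.5993·0.4824) = 1.0817/1.28910232, so the relative speed is 0.83911c.
At |u| = 0.83911c, γ = (1 − 0.704106)^(−1/2) = 1.8384.
Probe Alpha's interval is proper; time dilation gives Δt_B = γΔτ = 1.8384 × 41.5 s = 76.3 s.

76.3 s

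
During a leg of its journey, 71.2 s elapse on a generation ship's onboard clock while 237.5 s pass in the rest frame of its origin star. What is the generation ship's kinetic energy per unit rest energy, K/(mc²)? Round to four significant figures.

2.336

From Δt = γΔτ: γ = 237.5/71.2 = 3.33567.
K/(mc²) = γ − 1 = 3.33567 − 1 = 2.336.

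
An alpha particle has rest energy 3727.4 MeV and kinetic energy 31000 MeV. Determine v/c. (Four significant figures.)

γ = 1 + K/(mc²) = 1 + 31000/3727.4 = 9.3168.
β = √(1 − 1/γ²) = √(1 − 0.0115204) = √0.9884796 = 0.9942.

0.9942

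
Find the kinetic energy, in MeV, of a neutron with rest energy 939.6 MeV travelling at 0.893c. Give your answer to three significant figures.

Lorentz factor: γ = (1 − 0.797449)^(−1/2) = 2.2219.
Kinetic energy: K = (γ − 1)mc² = (2.2219 − 1) × 939.6 MeV = 1.2219 × 939.6 = 1150 MeV.

1150 MeV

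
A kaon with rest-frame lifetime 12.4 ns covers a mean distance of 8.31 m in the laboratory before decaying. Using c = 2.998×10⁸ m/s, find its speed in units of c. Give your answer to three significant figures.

Lab distance = (lab lifetime)·v = γτ·βc, so βγ = d/(cτ) = 8.310/(2.998×10⁸ × 1.240×10^-8) = 2.2354.
With βγ = 2.2354: γ² = 1 + (βγ)² = 5.99701, and β = (βγ)/γ = 2.2354/2.44888 = 0.913.

0.913c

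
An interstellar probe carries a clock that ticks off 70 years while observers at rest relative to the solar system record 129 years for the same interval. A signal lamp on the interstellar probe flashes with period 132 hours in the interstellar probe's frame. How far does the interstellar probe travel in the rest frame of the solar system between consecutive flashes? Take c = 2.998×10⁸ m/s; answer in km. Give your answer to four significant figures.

The time-dilation ratio gives γ = 129/70 = 1.84286.
β = √(1 − 1/γ²) = 0.83997. Lab-frame period = γτ = 1.84286×132 hours = 243.26 hours. Distance = βc × γτ = 0.83997 × 2.998×10⁸ m/s × 875736 s = 2.2053×10^14 m = 2.205×10^11 km.

2.205×10^11 km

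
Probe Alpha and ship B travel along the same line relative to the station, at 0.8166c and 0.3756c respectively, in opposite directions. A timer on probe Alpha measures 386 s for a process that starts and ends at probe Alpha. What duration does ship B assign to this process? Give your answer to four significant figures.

942.9 s

Speed of probe Alpha in ship B's frame: u = (v_A + v_B)/(1 + v_A v_B/c²) = (0.8166 + 0.3756)/(1 + 0.8166×0.3756) = 1.1922/1.30671496 = 0.91236; |u| = 0.91236c.
γ for this relative speed: γ = 1/√(1 − 0.832401) = 2.4427.
The clock on probe Alpha records proper time, so ship B measures Δt = γΔτ = 2.4427 × 386 = 942.9 s.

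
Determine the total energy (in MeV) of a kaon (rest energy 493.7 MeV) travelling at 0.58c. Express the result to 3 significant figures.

606 MeV

γ = 1/√(1 − β²) = 1/√(1 − 0.3364) = 1/√0.6636 = 1/0.814616 = 1.2276.
Total energy: E = γmc² = 1.2276 × 493.7 MeV = 606 MeV.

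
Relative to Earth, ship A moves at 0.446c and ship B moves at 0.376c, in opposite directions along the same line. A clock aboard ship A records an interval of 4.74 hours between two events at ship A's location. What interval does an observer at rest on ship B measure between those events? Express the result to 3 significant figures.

The velocity of ship A relative to ship B is (0.446 + 0.376)c / (1 + 0.446×0.376) = 0.70395c; relative speed 0.70395c.
γ for this relative speed: γ = 1/√(1 − 0.495546) = 1.408.
Ship A's interval is proper; time dilation gives Δt_B = γΔτ = 1.408 × 4.74 hours = 6.67 hours.

6.67 hours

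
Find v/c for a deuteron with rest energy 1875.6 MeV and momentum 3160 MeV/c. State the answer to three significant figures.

pc/(mc²) = 3160/1875.6 = 1.6848 = βγ = β/√(1−β²).
So β² = x²/(1 + x²) with x = 1.6848: x² = 2.83855, β² = 2.83855/3.83855 = 0.739485, β = 0.860.

0.860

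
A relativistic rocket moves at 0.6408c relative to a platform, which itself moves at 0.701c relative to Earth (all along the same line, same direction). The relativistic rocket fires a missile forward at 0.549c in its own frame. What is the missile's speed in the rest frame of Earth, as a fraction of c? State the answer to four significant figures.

0.9778c

Compose velocities in two stages. Stage 1 (into S'): u₁ = (0.549+0.6408)/(1+0.549×0.6408) = 0.88016.
Stage 2 (into S): u = (0.88016+0.701)/(1+0.88016×0.701) = 0.97784, so the speed is 0.9778c.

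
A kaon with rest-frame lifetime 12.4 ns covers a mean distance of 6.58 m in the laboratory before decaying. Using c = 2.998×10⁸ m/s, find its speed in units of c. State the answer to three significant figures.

0.871c

Lab distance = (lab lifetime)·v = γτ·βc, so βγ = d/(cτ) = 6.580/(2.998×10⁸ × 1.240×10^-8) = 1.77.
With βγ = 1.77: γ² = 1 + (βγ)² = 4.1329, and β = (βγ)/γ = 1.77/2.03295 = 0.871.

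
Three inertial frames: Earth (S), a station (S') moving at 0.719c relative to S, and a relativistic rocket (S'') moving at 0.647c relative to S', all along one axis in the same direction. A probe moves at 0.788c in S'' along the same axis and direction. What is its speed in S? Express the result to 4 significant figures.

0.9917c

Compose velocities in two stages. Stage 1 (into S'): u₁ = (0.788+0.647)/(1+0.788×0.647) = 0.95043.
Stage 2 (into S): u = (0.95043+0.719)/(1+0.95043×0.719) = 0.99173, so the speed is 0.9917c.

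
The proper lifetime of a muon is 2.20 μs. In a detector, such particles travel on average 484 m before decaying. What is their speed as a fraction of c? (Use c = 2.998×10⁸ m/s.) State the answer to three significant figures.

0.592c

Lab distance = (lab lifetime)·v = γτ·βc, so βγ = d/(cτ) = 484.0/(2.998×10⁸ × 2.200×10^-6) = 0.73382.
With βγ = 0.73382: γ² = 1 + (βγ)² = 1.538492, and β = (βγ)/γ = 0.73382/1.24036 = 0.592.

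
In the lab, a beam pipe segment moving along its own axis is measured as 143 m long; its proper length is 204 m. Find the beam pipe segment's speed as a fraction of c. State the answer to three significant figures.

0.713c

Length contraction gives γ = L₀/L = 204/143 = 1.4266.
β = √(1 − 1/γ²) = √0.508645 = 0.713.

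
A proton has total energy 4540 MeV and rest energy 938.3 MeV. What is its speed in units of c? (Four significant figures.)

0.9784c

Total energy E = γmc² gives γ = 4540/938.3 = 4.8385.
Hence β = √(1 − 1/γ²) = √(1 − 0.0427148) = √0.9572852 = 0.9784.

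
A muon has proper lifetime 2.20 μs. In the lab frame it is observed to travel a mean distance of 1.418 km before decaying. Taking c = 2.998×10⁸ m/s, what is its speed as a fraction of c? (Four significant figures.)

0.9067c

Lab distance = (lab lifetime)·v = γτ·βc, so βγ = d/(cτ) = 1418/(2.998×10⁸ × 2.200×10^-6) = 2.1499.
With βγ = 2.1499: γ² = 1 + (βγ)² = 5.62207, and β = (βγ)/γ = 2.1499/2.37109 = 0.9067.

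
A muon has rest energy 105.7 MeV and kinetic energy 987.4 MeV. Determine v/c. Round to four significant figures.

K = (γ−1)mc², so γ = 1 + 987.4/105.7 = 10.342.
Then v/c = √(1 − γ⁻²) = √(1 − 0.00934955) = √0.99065045 = 0.9953.

0.9953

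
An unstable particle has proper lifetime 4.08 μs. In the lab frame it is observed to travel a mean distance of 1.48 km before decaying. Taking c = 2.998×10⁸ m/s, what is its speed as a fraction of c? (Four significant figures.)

0.7708c

Let x = d/(cτ) = 1480 m / (2.998×10⁸ m/s × 4.080×10^-6 s) = 1.21. Since d = βγcτ, x = βγ = β/√(1−β²).
Solving: β² = x²/(1+x²) = 1.4641/2.4641 = 0.594172, so β = 0.7708.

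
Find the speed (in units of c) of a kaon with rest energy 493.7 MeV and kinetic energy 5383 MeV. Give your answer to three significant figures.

0.996c

K = (γ−1)mc², so γ = 1 + 5383/493.7 = 11.903.
Then v/c = √(1 − γ⁻²) = √(1 − 0.00705809) = √0.99294191 = 0.996.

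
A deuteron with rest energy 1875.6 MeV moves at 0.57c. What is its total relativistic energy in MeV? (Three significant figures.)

With β = 0.57, γ = 1/√(1 − 0.57²) = 1/√0.6751 = 1.2171.
Total energy: E = γmc² = 1.2171 × 1875.6 MeV = 2280 MeV.

2280 MeV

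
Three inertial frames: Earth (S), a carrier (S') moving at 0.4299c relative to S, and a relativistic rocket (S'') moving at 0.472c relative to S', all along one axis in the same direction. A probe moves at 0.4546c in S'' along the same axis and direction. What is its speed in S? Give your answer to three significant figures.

0.898c

Apply u = (u'+v)/(1+u'v) twice. Probe in the carrier frame: (0.4546+0.472)/(1+0.4546·0.472) = 0.9266/1.2145712 = 0.7629c.
That velocity, transformed to the rest frame of Earth: (0.7629+0.4299)/(1+0.7629·0.4299) = 1.1928/1.32797071 = 0.89821c.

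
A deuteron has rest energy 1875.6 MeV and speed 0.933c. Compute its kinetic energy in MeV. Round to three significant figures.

3340 MeV

γ = 1/√(1 − β²) = 1/√(1 − 0.870489) = 1/√0.129511 = 2.7787.
Kinetic energy: K = (γ − 1)mc² = (2.7787 − 1) × 1875.6 MeV = 1.7787 × 1875.6 = 3340 MeV.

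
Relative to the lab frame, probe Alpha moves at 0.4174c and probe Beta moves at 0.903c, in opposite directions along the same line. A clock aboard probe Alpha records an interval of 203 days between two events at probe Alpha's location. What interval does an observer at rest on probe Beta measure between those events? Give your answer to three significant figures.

716 days

Transform probe Alpha's velocity into probe Beta's frame: (0.4174 + 0.903)/(1 + 0.4174·0.903) = 1.3204/1.3769122, so the relative speed is 0.95896c.
At |u| = 0.95896c, γ = (1 − 0.919604)^(−1/2) = 3.5268.
The clock on probe Alpha records proper time, so probe Beta measures Δt = γΔτ = 3.5268 × 203 = 716 days.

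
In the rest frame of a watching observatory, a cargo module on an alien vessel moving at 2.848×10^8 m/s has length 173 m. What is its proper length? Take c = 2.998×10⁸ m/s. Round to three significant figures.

β = v/c = (2.848×10^8 m/s)/(2.998×10⁸ m/s) = 0.949967.
γ = 1/√(1 − β²) = 1/√(1 − 0.9024373) = 1/√0.0975627 = 1/0.31235 = 3.2015.
Proper length: L₀ = γ·L = 3.2015 × 173 = 554 m.

554 m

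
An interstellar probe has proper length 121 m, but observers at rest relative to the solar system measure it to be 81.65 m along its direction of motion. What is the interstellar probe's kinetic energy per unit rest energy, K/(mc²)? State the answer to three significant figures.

From L = L₀/γ: γ = 121/81.65 = 1.48194.
K/(mc²) = γ − 1 = 1.48194 − 1 = 0.482.

0.482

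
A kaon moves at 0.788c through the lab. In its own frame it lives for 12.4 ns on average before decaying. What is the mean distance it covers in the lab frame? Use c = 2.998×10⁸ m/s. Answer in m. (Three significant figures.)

β² = 0.620944, so γ = 1/√0.379056 = 1.6242.
Lab-frame lifetime: Δt = γτ = 1.6242 × 12.4 ns = 20.14 ns.
Distance: d = vΔt = 0.788 × 2.998×10⁸ m/s × 2.0140×10^-8 s = 4.76 m.

4.76 m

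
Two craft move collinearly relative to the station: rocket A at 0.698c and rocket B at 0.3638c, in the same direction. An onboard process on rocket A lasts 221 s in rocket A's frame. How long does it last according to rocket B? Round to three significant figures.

247 s

The velocity of rocket A relative to rocket B is (0.698 − 0.3638)c / (1 − 0.698×0.3638) = 0.44795c; relative speed 0.44795c.
γ for this relative speed: γ = 1/√(1 − 0.200659) = 1.1185.
Rocket A's interval is proper; time dilation gives Δt_B = γΔτ = 1.1185 × 221 s = 247 s.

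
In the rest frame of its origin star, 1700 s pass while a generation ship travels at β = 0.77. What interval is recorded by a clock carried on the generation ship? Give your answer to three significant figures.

1080 s

With β = 0.77, γ = 1/√(1 − 0.77²) = 1/√0.4071 = 1.5673.
The moving clock records proper time: Δτ = Δt/γ = 1700/1.5673 = 1080 s.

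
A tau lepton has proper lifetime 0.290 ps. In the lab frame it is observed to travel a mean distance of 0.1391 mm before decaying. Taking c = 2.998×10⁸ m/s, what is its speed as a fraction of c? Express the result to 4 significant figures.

0.8480c

Let x = d/(cτ) = 1.391×10^-4 m / (2.998×10⁸ m/s × 2.900×10^-13 s) = 1.5999. Since d = βγcτ, x = βγ = β/√(1−β²).
Solving: β² = x²/(1+x²) = 2.55968/3.55968 = 0.719076, so β = 0.8480.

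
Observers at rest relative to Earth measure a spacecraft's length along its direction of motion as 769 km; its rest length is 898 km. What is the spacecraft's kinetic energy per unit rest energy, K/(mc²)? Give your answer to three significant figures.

γ = L₀/L = 898/769 = 1.16775.
Since K = (γ−1)mc², K/(mc²) = 1.16775 − 1 = 0.168.

0.168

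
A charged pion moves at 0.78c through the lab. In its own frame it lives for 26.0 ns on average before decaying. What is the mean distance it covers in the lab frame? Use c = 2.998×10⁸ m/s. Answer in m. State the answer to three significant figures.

γ = 1/√(1 − β²) = 1/√(1 − 0.6084) = 1/√0.3916 = 1/0.62578 = 1.598.
Lab-frame lifetime: Δt = γτ = 1.598 × 26.0 ns = 41.548 ns.
Distance: d = vΔt = 0.78 × 2.998×10⁸ m/s × 4.1548×10^-8 s = 9.72 m.

9.72 m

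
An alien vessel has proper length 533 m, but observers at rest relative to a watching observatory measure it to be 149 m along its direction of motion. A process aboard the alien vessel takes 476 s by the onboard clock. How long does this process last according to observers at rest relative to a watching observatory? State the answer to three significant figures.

1700 s

From L = L₀/γ: γ = 533/149 = 3.57718.
The same γ dilates the second interval: 3.57718 × 476 s = 1700 s.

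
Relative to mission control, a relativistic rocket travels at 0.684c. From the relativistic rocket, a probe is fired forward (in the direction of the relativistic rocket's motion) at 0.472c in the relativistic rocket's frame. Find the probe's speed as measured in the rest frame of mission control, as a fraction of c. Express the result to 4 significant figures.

In units of c, u = (u' + v)/(1 + u'v) with u' = 0.472 and v = 0.684.
Numerator: 0.472 + 0.684 = 1.156. Denominator: 1 + (0.472)(0.684) = 1.322848.
u = 1.156/1.322848 = 0.87387, so the speed is 0.8739c.

0.8739c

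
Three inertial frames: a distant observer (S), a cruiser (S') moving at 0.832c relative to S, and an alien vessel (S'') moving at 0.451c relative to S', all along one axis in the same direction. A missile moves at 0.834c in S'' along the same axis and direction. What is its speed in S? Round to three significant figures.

Compose velocities in two stages. Stage 1 (into S'): u₁ = (0.834+0.451)/(1+0.834×0.451) = 0.93378.
Stage 2 (into S): u = (0.93378+0.832)/(1+0.93378×0.832) = 0.99374, so the speed is 0.994c.

0.994c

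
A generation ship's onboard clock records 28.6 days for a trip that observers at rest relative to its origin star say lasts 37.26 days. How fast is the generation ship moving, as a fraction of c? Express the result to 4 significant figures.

γ = Δt/Δτ = 37.26/28.6 = 1.3028.
β = √(1 − 1/γ²) = √(1 − 0.589175) = √0.410825 = 0.6410.

0.6410c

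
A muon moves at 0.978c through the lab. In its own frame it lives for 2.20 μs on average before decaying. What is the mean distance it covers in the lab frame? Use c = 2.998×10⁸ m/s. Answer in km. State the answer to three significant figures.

3.09 km

γ = 1/√(1 − β²) = 1/√(1 − 0.956484) = 1/√0.043516 = 4.7938.
Lab-frame lifetime: Δt = γτ = 4.7938 × 2.20 μs = 10.546 μs.
Distance: d = vΔt = 0.978 × 2.998×10⁸ m/s × 1.0546×10^-5 s = 3090 m = 3.09 km.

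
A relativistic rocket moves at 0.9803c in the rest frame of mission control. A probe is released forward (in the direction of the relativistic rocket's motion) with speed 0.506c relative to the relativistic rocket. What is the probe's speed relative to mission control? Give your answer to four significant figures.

0.9935c

Relativistic velocity addition: u = (u' + v)/(1 + u'v/c²), with u' = 0.506c and v = 0.9803c.
Numerator: 0.506 + 0.9803 = 1.4863. Denominator: 1 + (0.506)(0.9803) = 1.4960318.
u = 1.4863/1.4960318 = 0.99349, so the speed is 0.9935c.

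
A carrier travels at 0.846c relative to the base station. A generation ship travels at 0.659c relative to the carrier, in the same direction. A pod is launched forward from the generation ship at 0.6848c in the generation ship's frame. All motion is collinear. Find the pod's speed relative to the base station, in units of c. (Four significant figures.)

0.9936c

Apply u = (u'+v)/(1+u'v) twice. Pod in the carrier frame: (0.6848+0.659)/(1+0.6848·0.659) = 1.3438/1.4512832 = 0.92594c.
That velocity, transformed to the rest frame of the base station: (0.92594+0.846)/(1+0.92594·0.846) = 1.77194/1.78334524 = 0.9936c.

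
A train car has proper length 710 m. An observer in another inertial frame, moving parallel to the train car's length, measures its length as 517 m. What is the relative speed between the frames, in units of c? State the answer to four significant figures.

Length contraction gives γ = L₀/L = 710/517 = 1.3733.
β = √(1 − 1/γ²) = √0.469764 = 0.6854.

0.6854c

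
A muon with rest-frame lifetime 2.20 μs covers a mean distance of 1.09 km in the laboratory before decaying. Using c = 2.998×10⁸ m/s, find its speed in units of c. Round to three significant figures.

d = βγcτ ⇒ βγ = d/(cτ) = 1090 m / (659.56 m) = 1.6526.
β = (βγ)/√(1+(βγ)²) = 1.6526/√3.73109 = 0.856.

0.856c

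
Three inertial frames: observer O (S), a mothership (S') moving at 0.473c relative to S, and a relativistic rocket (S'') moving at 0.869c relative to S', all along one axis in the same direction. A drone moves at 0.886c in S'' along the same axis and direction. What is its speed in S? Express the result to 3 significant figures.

0.997c

First combine the drone and relativistic rocket (S''→S'): u₁ = (0.886 + 0.869)/(1 + 0.886×0.869) = 1.755/1.769934 = 0.99156.
Then combine with the mothership (S'→S): u = (0.99156 + 0.473)/(1 + 0.99156×0.473) = 1.46456/1.46900788 = 0.99697.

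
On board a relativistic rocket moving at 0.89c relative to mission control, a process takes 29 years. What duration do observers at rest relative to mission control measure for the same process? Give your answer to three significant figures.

63.6 years

β² = 0.7921, so γ = 1/√0.2079 = 2.1932.
Time dilation: Δt = γ·Δτ = 2.1932 × 29 = 63.6 years.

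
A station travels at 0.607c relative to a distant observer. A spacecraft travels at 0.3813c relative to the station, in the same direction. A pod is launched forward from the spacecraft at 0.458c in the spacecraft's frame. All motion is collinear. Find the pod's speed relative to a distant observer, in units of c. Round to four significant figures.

0.9217c

Apply u = (u'+v)/(1+u'v) twice. Pod in the station frame: (0.458+0.3813)/(1+0.458·0.3813) = 0.8393/1.1746354 = 0.71452c.
That velocity, transformed to the rest frame of a distant observer: (0.71452+0.607)/(1+0.71452·0.607) = 1.32152/1.43371364 = 0.92175c.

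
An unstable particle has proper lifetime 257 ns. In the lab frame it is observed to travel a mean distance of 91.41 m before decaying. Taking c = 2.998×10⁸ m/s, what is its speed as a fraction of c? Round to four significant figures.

0.7646c

Lab distance = (lab lifetime)·v = γτ·βc, so βγ = d/(cτ) = 91.41/(2.998×10⁸ × 2.570×10^-7) = 1.1864.
With βγ = 1.1864: γ² = 1 + (βγ)² = 2.40754, and β = (βγ)/γ = 1.1864/1.55162 = 0.7646.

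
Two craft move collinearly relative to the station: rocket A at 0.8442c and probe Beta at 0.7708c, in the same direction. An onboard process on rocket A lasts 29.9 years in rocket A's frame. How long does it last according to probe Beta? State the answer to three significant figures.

30.6 years

Transform rocket A's velocity into probe Beta's frame: (0.8442 − 0.7708)/(1 − 0.8442·0.7708) = 0.0734/0.34929064, so the relative speed is 0.21014c.
γ for this relative speed: γ = 1/√(1 − 0.0441588) = 1.0228.
Rocket A's interval is proper; time dilation gives Δt_B = γΔτ = 1.0228 × 29.9 years = 30.6 years.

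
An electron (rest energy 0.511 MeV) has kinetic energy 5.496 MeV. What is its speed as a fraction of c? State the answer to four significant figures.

K = (γ−1)mc², so γ = 1 + 5.496/0.511 = 11.755.
Then v/c = √(1 − γ⁻²) = √(1 − 0.00723694) = √0.99276306 = 0.9964.

0.9964c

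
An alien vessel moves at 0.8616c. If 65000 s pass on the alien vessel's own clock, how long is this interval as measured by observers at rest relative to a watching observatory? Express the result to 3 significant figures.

Lorentz factor: γ = (1 − 0.74235456)^(−1/2) = 1.9701.
Time dilation: Δt = γ·Δτ = 1.9701 × 65000 = 1.28×10^5 s.

1.28×10^5 s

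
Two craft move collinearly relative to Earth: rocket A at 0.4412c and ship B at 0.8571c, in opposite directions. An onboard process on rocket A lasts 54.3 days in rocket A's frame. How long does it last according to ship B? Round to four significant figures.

The velocity of rocket A relative to ship B is (0.4412 + 0.8571)c / (1 + 0.4412×0.8571) = 0.94206c; relative speed 0.94206c.
At |u| = 0.94206c, γ = (1 − 0.887477)^(−1/2) = 2.9811.
Rocket A's interval is proper; time dilation gives Δt_B = γΔτ = 2.9811 × 54.3 days = 161.9 days.

161.9 days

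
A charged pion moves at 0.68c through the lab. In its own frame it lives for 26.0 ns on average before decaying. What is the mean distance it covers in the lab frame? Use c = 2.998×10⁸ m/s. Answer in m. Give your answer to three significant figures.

7.23 m

With β = 0.68, γ = 1/√(1 − 0.68²) = 1/√0.5376 = 1.3639.
Lab-frame lifetime: Δt = γτ = 1.3639 × 26.0 ns = 35.461 ns.
Distance: d = vΔt = 0.68 × 2.998×10⁸ m/s × 3.5461×10^-8 s = 7.23 m.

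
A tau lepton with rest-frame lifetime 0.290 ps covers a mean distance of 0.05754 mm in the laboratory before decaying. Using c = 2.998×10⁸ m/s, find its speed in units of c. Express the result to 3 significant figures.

0.552c

Lab distance = (lab lifetime)·v = γτ·βc, so βγ = d/(cτ) = 5.754×10^-5/(2.998×10⁸ × 2.900×10^-13) = 0.66182.
With βγ = 0.66182: γ² = 1 + (βγ)² = 1.438006, and β = (βγ)/γ = 0.66182/1.19917 = 0.552.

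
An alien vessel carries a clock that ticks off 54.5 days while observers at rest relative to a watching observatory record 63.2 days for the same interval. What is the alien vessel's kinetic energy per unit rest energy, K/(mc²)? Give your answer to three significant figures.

The time-dilation ratio gives γ = 63.2/54.5 = 1.15963.
Since K = (γ−1)mc², K/(mc²) = 1.15963 − 1 = 0.160.

0.160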